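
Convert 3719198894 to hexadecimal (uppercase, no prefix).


3719198894 = DDAE78AE hex

DDAE78AE


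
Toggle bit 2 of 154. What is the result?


154 ^ (1 << 2) = 154 ^ 4 = 158

158


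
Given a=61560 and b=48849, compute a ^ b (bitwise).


61560 ^ 48849 = 20137

20137


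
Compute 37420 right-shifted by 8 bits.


0b1001001000101100 >> 8 = 0b10010010 = 146

146


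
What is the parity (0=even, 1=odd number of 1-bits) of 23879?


0b101110101000111 has 9 ones => parity 1

1


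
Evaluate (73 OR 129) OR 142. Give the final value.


Step 1: 73 | 129 = 201
Step 2: 201 | 142 = 207

207


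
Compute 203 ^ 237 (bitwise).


0b11001011 ^ 0b11101101 = 0b100110 = 38

38


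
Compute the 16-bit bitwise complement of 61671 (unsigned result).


~0b1111000011100111 = 0b111100011000 = 3864 (16-bit unsigned)

3864


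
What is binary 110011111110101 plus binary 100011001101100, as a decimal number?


110011111110101 + 100011001101100 = 1010111001100001 = 44641

44641


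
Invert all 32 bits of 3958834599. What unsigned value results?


3958834599 ^ 4294967295 = 336132696

336132696


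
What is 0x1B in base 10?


1B hex = 27 decimal

27


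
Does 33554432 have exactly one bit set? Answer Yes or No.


0b10000000000000000000000000. Only one bit set => Yes

Yes


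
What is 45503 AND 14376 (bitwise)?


0b1011000110111111 & 0b11100000101000 = 0b11000000101000 = 12328

12328


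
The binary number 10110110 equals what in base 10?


10110110 in decimal = 182

182


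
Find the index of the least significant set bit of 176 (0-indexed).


0b10110000. Lowest set bit at position 4

4


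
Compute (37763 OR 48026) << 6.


Step 1: 37763 | 48026 = 48027
Step 2: 48027 << 6 = 3073728

3073728


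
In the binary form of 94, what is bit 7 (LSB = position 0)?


0b1011110, position 7 = 0

0


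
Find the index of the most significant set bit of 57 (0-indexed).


0b111001. Highest set bit at position 5

5


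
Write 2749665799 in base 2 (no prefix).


2749665799 = 10100011111001001001001000000111 in binary

10100011111001001001001000000111


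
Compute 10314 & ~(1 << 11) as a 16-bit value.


10314 & ~(1 << 11) = 8266

8266


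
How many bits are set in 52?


0b110100 has 3 set bits

3


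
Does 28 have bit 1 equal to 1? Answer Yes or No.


0b11100, bit 1 = 0. No

No


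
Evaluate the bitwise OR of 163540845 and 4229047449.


0b1001101111110110111101101101 | 0b11111100000100100010010010011001 = 0b11111101101111110110111111111101 = 4257181693

4257181693


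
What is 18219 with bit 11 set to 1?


18219 | (1 << 11) = 18219 | 2048 = 20267

20267


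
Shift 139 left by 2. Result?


0b10001011 << 2 = 0b1000101100 = 556

556


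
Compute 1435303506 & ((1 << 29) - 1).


1435303506 & 536870911 = 361561682

361561682


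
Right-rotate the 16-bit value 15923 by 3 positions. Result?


Rotate 0b11111000110011 right by 3 (16-bit) = 0b110011111000110 = 26566

26566


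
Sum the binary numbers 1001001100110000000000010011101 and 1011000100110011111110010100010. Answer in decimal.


1001001100110000000000010011101 + 1011000100110011111110010100010 = 10100010001100011111110100111111 = 2721185087

2721185087


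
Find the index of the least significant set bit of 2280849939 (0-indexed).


0b10000111111100110000001000010011. Lowest set bit at position 0

0


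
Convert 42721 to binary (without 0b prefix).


42721 = 1010011011100001 in binary

1010011011100001


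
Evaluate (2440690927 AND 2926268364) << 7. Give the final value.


Step 1: 2440690927 & 2926268364 = 2154384588
Step 2: 2154384588 << 7 = 275761227264

275761227264


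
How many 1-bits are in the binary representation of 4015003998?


0b11101111010100000001100101011110 has 17 set bits

17


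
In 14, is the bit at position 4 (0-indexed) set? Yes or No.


0b1110, bit 4 = 0. No

No


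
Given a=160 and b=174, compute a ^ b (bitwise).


160 ^ 174 = 14

14


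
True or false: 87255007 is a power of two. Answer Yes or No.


0b101001100110110011111011111. Multiple bits set => No

No


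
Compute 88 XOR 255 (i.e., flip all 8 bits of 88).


88 ^ 255 = 167

167


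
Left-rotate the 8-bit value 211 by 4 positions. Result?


Rotate 0b11010011 left by 4 (8-bit) = 0b111101 = 61

61


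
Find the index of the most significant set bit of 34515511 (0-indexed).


0b10000011101010101000110111. Highest set bit at position 25

25


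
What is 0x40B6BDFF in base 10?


40B6BDFF hex = 1085718015 decimal

1085718015


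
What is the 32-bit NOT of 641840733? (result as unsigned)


~0b100110010000011011011001011101 = 0b11011001101111100100100110100010 = 3653126562 (32-bit unsigned)

3653126562


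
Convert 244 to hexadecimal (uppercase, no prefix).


244 = F4 hex

F4


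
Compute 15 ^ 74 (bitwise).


0b1111 ^ 0b1001010 = 0b1000101 = 69

69


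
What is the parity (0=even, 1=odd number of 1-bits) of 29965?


0b111010100001101 has 8 ones => parity 0

0


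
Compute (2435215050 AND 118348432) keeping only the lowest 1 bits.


Step 1: 2435215050 & 118348432 = 17058432
Step 2: 17058432 & 1 = 0

0


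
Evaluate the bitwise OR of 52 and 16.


0b110100 | 0b10000 = 0b110100 = 52

52


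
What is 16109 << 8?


0b11111011101101 << 8 = 0b1111101110110100000000 = 4123904

4123904


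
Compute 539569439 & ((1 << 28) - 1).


539569439 & 268435455 = 2698527

2698527


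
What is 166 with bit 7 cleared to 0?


166 & ~(1 << 7) = 38

38


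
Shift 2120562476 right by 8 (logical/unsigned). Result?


0b1111110011001010011011100101100 >> 8 = 0b11111100110010100110111 = 8283447

8283447


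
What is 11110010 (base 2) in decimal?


11110010 in decimal = 242

242


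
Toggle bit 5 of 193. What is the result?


193 ^ (1 << 5) = 193 ^ 32 = 225

225


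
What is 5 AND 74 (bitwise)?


0b101 & 0b1001010 = 0b0 = 0

0


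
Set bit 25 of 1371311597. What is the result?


1371311597 | (1 << 25) = 1371311597 | 33554432 = 1404866029

1404866029


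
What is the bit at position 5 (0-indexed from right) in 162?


0b10100010, position 5 = 1

1


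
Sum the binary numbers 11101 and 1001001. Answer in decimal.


11101 + 1001001 = 1100110 = 102

102


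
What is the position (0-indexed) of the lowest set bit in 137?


0b10001001. Lowest set bit at position 0

0


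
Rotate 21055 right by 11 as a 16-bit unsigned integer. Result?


Rotate 0b101001000111111 right by 11 (16-bit) = 0b100011111101010 = 18410

18410


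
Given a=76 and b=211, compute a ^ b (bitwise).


76 ^ 211 = 159

159


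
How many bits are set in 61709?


0b1111000100001101 has 8 set bits

8


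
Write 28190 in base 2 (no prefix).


28190 = 110111000011110 in binary

110111000011110


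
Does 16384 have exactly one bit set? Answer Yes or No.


0b100000000000000. Only one bit set => Yes

Yes


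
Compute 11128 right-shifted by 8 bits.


0b10101101111000 >> 8 = 0b101011 = 43

43


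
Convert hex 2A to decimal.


2A hex = 42 decimal

42


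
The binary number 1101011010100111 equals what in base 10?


1101011010100111 in decimal = 54951

54951


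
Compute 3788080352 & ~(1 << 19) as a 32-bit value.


3788080352 & ~(1 << 19) = 3787556064

3787556064


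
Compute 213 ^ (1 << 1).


213 ^ (1 << 1) = 213 ^ 2 = 215

215


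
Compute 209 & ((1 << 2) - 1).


209 & 3 = 1

1


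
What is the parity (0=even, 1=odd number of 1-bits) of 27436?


0b110101100101100 has 8 ones => parity 0

0


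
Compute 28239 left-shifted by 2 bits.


0b110111001001111 << 2 = 0b11011100100111100 = 112956

112956


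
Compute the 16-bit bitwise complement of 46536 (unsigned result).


~0b1011010111001000 = 0b100101000110111 = 18999 (16-bit unsigned)

18999


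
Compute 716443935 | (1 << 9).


716443935 | (1 << 9) = 716443935 | 512 = 716444447

716444447


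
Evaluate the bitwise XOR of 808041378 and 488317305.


0b110000001010011011101110100010 ^ 0b11101000110110010000101111001 = 0b101101001100101001101011011011 = 758291163

758291163


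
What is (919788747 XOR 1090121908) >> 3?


Step 1: 919788747 ^ 1090121908 = 1982540927
Step 2: 1982540927 >> 3 = 247817615

247817615


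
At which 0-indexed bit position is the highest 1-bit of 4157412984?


0b11110111110011010001011001111000. Highest set bit at position 31

31


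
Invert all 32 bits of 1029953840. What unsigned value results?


1029953840 ^ 4294967295 = 3265013455

3265013455


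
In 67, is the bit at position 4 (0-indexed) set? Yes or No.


0b1000011, bit 4 = 0. No

No


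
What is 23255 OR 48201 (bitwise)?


0b101101011010111 | 0b1011110001001001 = 0b1111111011011111 = 65247

65247


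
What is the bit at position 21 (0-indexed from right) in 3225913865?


0b11000000010001111000101000001001, position 21 = 0

0


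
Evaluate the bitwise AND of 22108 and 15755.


0b101011001011100 & 0b11110110001011 = 0b1010000001000 = 5128

5128


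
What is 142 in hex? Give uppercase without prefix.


142 = 8E hex

8E


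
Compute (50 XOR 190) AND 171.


Step 1: 50 ^ 190 = 140
Step 2: 140 & 171 = 136

136


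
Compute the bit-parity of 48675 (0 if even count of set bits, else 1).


0b1011111000100011 has 9 ones => parity 1

1


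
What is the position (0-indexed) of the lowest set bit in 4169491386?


0b11111000100001010110001110111010. Lowest set bit at position 1

1


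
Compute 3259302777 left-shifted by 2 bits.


0b11000010010001010000001101111001 << 2 = 0b1100001001000101000000110111100100 = 13037211108

13037211108


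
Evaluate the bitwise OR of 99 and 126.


0b1100011 | 0b1111110 = 0b1111111 = 127

127


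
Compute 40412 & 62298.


0b1001110111011100 & 0b1111001101011010 = 0b1001000101011000 = 37208

37208


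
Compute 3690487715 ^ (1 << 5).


3690487715 ^ (1 << 5) = 3690487715 ^ 32 = 3690487683

3690487683


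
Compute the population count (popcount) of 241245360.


0b1110011000010001110010110000 has 12 set bits

12


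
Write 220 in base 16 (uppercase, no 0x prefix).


220 = DC hex

DC


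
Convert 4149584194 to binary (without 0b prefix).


4149584194 = 11110111010101011010000101000010 in binary

11110111010101011010000101000010


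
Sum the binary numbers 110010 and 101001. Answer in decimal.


110010 + 101001 = 1011011 = 91

91


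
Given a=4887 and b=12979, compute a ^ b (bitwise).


4887 ^ 12979 = 8612

8612


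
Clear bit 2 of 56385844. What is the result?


56385844 & ~(1 << 2) = 56385840

56385840


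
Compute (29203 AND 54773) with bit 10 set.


Step 1: 29203 & 54773 = 20497
Step 2: 20497 | (1 << 10) = 20497 | 1024 = 21521

21521


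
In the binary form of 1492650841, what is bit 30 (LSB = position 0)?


0b1011000111110000000101101011001, position 30 = 1

1


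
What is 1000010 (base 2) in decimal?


1000010 in decimal = 66

66


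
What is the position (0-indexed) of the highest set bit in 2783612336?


0b10100101111010101000110110110000. Highest set bit at position 31

31


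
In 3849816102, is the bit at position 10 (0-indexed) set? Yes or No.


0b11100101011101111000100000100110, bit 10 = 0. No

No


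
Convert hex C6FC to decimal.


C6FC hex = 50940 decimal

50940


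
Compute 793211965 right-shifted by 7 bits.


0b101111010001110111010000111101 >> 7 = 0b10111101000111011101000 = 6196968

6196968


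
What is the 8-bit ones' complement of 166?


166 ^ 255 = 89

89


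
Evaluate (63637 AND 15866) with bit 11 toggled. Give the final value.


Step 1: 63637 & 15866 = 14480
Step 2: 14480 ^ (1 << 11) = 14480 ^ 2048 = 12432

12432


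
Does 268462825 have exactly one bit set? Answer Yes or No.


0b10000000000000110101011101001. Multiple bits set => No

No


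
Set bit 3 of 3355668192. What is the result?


3355668192 | (1 << 3) = 3355668192 | 8 = 3355668200

3355668200


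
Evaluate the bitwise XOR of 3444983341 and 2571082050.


0b11001101010101100100011000101101 ^ 0b10011001001111111001100101000010 = 0b1010100011010011101111101101111 = 1416224623

1416224623


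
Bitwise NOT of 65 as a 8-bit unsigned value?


~0b1000001 = 0b10111110 = 190 (8-bit unsigned)

190


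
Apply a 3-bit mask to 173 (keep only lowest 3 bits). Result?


173 & 7 = 5

5


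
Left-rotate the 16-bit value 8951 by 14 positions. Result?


Rotate 0b10001011110111 left by 14 (16-bit) = 0b1100100010111101 = 51389

51389


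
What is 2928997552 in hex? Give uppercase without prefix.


2928997552 = AE94F4B0 hex

AE94F4B0


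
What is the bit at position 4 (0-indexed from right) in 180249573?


0b1010101111100110001111100101, position 4 = 0

0


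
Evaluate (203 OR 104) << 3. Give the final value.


Step 1: 203 | 104 = 235
Step 2: 235 << 3 = 1880

1880


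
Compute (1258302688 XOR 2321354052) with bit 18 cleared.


Step 1: 1258302688 ^ 2321354052 = 3244106148
Step 2: 3244106148 & ~(1 << 18) = 3243844004

3243844004


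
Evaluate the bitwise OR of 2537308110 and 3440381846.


0b10010111001111000011111111001110 | 0b11001101000100000000111110010110 = 0b11011111001111000011111111011110 = 3745267678

3745267678


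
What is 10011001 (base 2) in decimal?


10011001 in decimal = 153

153


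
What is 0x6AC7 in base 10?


6AC7 hex = 27335 decimal

27335


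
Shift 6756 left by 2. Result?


0b1101001100100 << 2 = 0b110100110010000 = 27024

27024


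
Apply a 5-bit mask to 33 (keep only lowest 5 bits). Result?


33 & 31 = 1

1


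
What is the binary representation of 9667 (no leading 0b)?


9667 = 10010111000011 in binary

10010111000011


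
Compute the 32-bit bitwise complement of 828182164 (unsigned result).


~0b110001010111010000111010010100 = 0b11001110101000101111000101101011 = 3466785131 (32-bit unsigned)

3466785131


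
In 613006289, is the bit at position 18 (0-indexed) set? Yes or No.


0b100100100010011011101111010001, bit 18 = 0. No

No


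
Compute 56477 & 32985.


0b1101110010011101 & 0b1000000011011001 = 0b1000000010011001 = 32921

32921


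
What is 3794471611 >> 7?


0b11100010001010110000101010111011 >> 7 = 0b1110001000101011000010101 = 29644309

29644309


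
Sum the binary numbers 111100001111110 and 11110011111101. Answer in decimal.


111100001111110 + 11110011111101 = 1011010101111011 = 46459

46459


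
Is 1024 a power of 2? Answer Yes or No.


0b10000000000. Only one bit set => Yes

Yes


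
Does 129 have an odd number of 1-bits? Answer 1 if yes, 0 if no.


0b10000001 has 2 ones => parity 0

0


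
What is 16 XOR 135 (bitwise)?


0b10000 ^ 0b10000111 = 0b10010111 = 151

151


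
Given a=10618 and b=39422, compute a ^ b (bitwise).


10618 ^ 39422 = 45188

45188


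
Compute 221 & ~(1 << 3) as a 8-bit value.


221 & ~(1 << 3) = 213

213


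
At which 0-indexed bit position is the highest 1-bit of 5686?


0b1011000110110. Highest set bit at position 12

12


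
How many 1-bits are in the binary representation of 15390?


0b11110000011110 has 8 set bits

8


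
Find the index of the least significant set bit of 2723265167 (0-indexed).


0b10100010010100011011101010001111. Lowest set bit at position 0

0


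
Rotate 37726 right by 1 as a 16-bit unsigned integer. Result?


Rotate 0b1001001101011110 right by 1 (16-bit) = 0b100100110101111 = 18863

18863


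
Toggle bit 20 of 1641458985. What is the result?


1641458985 ^ (1 << 20) = 1641458985 ^ 1048576 = 1640410409

1640410409


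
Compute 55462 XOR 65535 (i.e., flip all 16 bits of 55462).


55462 ^ 65535 = 10073

10073


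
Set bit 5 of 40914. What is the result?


40914 | (1 << 5) = 40914 | 32 = 40946

40946


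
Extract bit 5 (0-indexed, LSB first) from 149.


0b10010101, position 5 = 0

0


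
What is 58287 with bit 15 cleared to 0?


58287 & ~(1 << 15) = 25519

25519


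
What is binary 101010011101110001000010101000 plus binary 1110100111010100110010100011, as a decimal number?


101010011101110001000010101000 + 1110100111010100110010100011 = 111001000101000101110101001011 = 957635915

957635915


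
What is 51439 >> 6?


0b1100100011101111 >> 6 = 0b1100100011 = 803

803


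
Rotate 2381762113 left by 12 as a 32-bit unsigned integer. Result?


Rotate 0b10001101111101101100111001000001 left by 12 (32-bit) = 0b1101100111001000001100011011111 = 1826887903

1826887903


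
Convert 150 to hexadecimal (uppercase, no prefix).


150 = 96 hex

96


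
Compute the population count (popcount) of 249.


0b11111001 has 6 set bits

6


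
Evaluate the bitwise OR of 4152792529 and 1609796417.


0b11110111100001101001010111010001 | 0b1011111111100111000101101000001 = 0b11111111111101111001111111010001 = 4294418385

4294418385


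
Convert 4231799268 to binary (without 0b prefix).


4231799268 = 11111100001111000010000111100100 in binary

11111100001111000010000111100100


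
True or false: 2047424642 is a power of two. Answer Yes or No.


0b1111010000010010011100010000010. Multiple bits set => No

No


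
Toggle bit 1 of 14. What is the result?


14 ^ (1 << 1) = 14 ^ 2 = 12

12


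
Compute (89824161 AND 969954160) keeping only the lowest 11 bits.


Step 1: 89824161 & 969954160 = 22024992
Step 2: 22024992 & 2047 = 800

800


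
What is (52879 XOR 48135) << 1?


Step 1: 52879 ^ 48135 = 29320
Step 2: 29320 << 1 = 58640

58640


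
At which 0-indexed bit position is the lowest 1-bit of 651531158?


0b100110110101011001001110010110. Lowest set bit at position 1

1


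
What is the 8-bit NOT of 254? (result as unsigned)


~0b11111110 = 0b1 = 1 (8-bit unsigned)

1


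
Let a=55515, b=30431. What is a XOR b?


55515 ^ 30431 = 44548

44548


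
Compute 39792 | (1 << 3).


39792 | (1 << 3) = 39792 | 8 = 39800

39800


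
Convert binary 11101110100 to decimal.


11101110100 in decimal = 1908

1908


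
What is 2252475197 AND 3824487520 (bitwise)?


0b10000110010000100000101100111101 & 0b11100011111101010000110001100000 = 0b10000010010000000000100000100000 = 2185234464

2185234464


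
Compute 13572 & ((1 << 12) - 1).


13572 & 4095 = 1284

1284


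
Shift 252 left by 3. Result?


0b11111100 << 3 = 0b11111100000 = 2016

2016


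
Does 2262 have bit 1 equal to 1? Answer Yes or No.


0b100011010110, bit 1 = 1. Yes

Yes


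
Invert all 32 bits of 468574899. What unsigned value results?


468574899 ^ 4294967295 = 3826392396

3826392396


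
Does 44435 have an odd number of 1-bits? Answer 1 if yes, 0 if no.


0b1010110110010011 has 9 ones => parity 1

1


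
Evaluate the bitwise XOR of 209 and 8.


0b11010001 ^ 0b1000 = 0b11011001 = 217

217


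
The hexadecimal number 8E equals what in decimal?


8E hex = 142 decimal

142


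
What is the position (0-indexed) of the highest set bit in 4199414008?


0b11111010010011011111100011111000. Highest set bit at position 31

31


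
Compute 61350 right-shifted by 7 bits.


0b1110111110100110 >> 7 = 0b111011111 = 479

479


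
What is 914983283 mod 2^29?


914983283 & 536870911 = 378112371

378112371


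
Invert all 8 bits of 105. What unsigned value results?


105 ^ 255 = 150

150


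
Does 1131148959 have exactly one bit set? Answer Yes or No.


0b1000011011010111111011010011111. Multiple bits set => No

No


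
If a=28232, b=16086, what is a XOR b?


28232 ^ 16086 = 20638

20638


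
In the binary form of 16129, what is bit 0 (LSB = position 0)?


0b11111100000001, position 0 = 1

1


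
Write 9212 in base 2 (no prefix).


9212 = 10001111111100 in binary

10001111111100


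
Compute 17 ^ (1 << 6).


17 ^ (1 << 6) = 17 ^ 64 = 81

81


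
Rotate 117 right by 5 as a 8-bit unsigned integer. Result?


Rotate 0b1110101 right by 5 (8-bit) = 0b10101011 = 171

171


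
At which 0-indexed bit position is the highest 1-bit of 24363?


0b101111100101011. Highest set bit at position 14

14


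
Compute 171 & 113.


0b10101011 & 0b1110001 = 0b100001 = 33

33


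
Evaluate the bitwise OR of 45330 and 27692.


0b1011000100010010 | 0b110110000101100 = 0b1111110100111110 = 64830

64830


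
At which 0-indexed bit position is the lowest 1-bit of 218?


0b11011010. Lowest set bit at position 1

1


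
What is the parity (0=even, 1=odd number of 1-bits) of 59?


0b111011 has 5 ones => parity 1

1


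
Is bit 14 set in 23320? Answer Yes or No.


0b101101100011000, bit 14 = 1. Yes

Yes


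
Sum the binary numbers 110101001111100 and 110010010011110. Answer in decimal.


110101001111100 + 110010010011110 = 1100111100011010 = 53018

53018


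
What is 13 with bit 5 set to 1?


13 | (1 << 5) = 13 | 32 = 45

45


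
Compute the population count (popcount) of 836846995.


0b110001111000010100010110010011 has 14 set bits

14


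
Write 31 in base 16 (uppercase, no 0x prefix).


31 = 1F hex

1F


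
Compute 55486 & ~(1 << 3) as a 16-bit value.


55486 & ~(1 << 3) = 55478

55478


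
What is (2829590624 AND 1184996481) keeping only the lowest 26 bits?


Step 1: 2829590624 & 1184996481 = 10485760
Step 2: 10485760 & 67108863 = 10485760

10485760


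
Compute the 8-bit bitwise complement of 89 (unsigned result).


~0b1011001 = 0b10100110 = 166 (8-bit unsigned)

166


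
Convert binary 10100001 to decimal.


10100001 in decimal = 161

161


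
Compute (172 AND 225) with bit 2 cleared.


Step 1: 172 & 225 = 160
Step 2: 160 & ~(1 << 2) = 160

160


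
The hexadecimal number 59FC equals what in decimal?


59FC hex = 23036 decimal

23036


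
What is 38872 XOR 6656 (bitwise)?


0b1001011111011000 ^ 0b1101000000000 = 0b1000110111011000 = 36312

36312


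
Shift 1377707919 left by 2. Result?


0b1010010000111100010011110001111 << 2 = 0b101001000011110001001111000111100 = 5510831676

5510831676


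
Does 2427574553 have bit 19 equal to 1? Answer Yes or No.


0b10010000101100011101100100011001, bit 19 = 0. No

No


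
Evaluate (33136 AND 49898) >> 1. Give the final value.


Step 1: 33136 & 49898 = 32864
Step 2: 32864 >> 1 = 16432

16432


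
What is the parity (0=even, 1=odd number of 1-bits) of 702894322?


0b101001111001010101000011110010 has 15 ones => parity 1

1


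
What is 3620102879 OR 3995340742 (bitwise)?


0b11010111110001100110001011011111 | 0b11101110001001000000111111000110 = 0b11111111111001100110111111011111 = 4293291999

4293291999


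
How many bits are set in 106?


0b1101010 has 4 set bits

4


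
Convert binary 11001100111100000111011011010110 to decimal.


11001100111100000111011011010110 in decimal = 3438311126

3438311126


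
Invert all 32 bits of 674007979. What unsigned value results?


674007979 ^ 4294967295 = 3620959316

3620959316


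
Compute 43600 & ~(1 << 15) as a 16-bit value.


43600 & ~(1 << 15) = 10832

10832


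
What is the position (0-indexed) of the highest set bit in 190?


0b10111110. Highest set bit at position 7

7


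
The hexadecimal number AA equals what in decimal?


AA hex = 170 decimal

170


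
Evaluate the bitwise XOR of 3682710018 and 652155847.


0b11011011100000011011001000000010 ^ 0b100110110111110001101111000111 = 0b11111101010111101010100111000101 = 4250839493

4250839493


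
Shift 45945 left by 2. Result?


0b1011001101111001 << 2 = 0b101100110111100100 = 183780

183780


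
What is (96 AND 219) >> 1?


Step 1: 96 & 219 = 64
Step 2: 64 >> 1 = 32

32


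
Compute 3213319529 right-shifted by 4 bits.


0b10111111100001110101110101101001 >> 4 = 0b1011111110000111010111010110 = 200832470

200832470


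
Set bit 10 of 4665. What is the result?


4665 | (1 << 10) = 4665 | 1024 = 5689

5689


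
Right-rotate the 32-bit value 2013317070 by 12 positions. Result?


Rotate 0b1111000000000001100011111001110 right by 12 (32-bit) = 0b1111100111001111000000000001100 = 2095546380

2095546380


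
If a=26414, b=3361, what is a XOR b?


26414 ^ 3361 = 27151

27151


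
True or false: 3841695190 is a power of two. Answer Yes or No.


0b11100100111110111001110111010110. Multiple bits set => No

No


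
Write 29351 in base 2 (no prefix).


29351 = 111001010100111 in binary

111001010100111


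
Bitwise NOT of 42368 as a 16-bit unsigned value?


~0b1010010110000000 = 0b101101001111111 = 23167 (16-bit unsigned)

23167


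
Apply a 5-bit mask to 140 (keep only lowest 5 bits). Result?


140 & 31 = 12

12


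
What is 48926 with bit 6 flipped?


48926 ^ (1 << 6) = 48926 ^ 64 = 48990

48990


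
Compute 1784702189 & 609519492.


0b1101010011000000110010011101101 & 0b100100010101001000011110000100 = 0b100000010000000000010010000100 = 541066372

541066372


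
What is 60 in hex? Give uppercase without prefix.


60 = 3C hex

3C


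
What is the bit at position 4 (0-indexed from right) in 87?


0b1010111, position 4 = 1

1


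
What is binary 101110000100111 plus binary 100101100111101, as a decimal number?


101110000100111 + 100101100111101 = 1010011101100100 = 42852

42852


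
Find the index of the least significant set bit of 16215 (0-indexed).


0b11111101010111. Lowest set bit at position 0

0


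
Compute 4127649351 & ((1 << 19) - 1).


4127649351 & 524287 = 454215

454215


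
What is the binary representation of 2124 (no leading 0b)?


2124 = 100001001100 in binary

100001001100


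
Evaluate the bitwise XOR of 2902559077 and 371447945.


0b10101101000000011000100101100101 ^ 0b10110001000111101100010001001 = 0b10111011001000100101000111101100 = 3139588588

3139588588


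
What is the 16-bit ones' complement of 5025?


5025 ^ 65535 = 60510

60510


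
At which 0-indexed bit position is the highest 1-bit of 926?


0b1110011110. Highest set bit at position 9

9


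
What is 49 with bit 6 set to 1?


49 | (1 << 6) = 49 | 64 = 113

113


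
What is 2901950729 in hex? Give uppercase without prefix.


2901950729 = ACF84109 hex

ACF84109


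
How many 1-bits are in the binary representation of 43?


0b101011 has 4 set bits

4


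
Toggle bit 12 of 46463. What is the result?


46463 ^ (1 << 12) = 46463 ^ 4096 = 42367

42367


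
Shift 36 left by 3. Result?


0b100100 << 3 = 0b100100000 = 288

288


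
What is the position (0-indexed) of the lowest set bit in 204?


0b11001100. Lowest set bit at position 2

2


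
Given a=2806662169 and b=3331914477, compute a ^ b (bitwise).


2806662169 ^ 3331914477 = 1641201396

1641201396


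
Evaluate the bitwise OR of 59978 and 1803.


0b1110101001001010 | 0b11100001011 = 0b1110111101001011 = 61259

61259


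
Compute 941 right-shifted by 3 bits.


0b1110101101 >> 3 = 0b1110101 = 117

117


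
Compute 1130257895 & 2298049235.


0b1000011010111100101110111100111 & 0b10001000111110010111001011010011 = 0b10110000101000011000011 = 5787843

5787843


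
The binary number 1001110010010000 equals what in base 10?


1001110010010000 in decimal = 40080

40080


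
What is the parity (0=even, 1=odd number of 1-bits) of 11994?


0b10111011011010 has 9 ones => parity 1

1


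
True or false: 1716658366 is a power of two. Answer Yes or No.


0b1100110010100100010000010111110. Multiple bits set => No

No


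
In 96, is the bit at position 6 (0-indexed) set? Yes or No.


0b1100000, bit 6 = 1. Yes

Yes


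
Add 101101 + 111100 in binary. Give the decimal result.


101101 + 111100 = 1101001 = 105

105


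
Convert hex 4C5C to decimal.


4C5C hex = 19548 decimal

19548


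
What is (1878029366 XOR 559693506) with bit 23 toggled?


Step 1: 1878029366 ^ 559693506 = 1319914228
Step 2: 1319914228 ^ (1 << 23) = 1319914228 ^ 8388608 = 1311525620

1311525620


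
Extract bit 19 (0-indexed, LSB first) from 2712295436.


0b10100001101010100101100000001100, position 19 = 1

1


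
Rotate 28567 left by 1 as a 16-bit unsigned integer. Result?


Rotate 0b110111110010111 left by 1 (16-bit) = 0b1101111100101110 = 57134

57134


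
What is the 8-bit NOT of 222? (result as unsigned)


~0b11011110 = 0b100001 = 33 (8-bit unsigned)

33


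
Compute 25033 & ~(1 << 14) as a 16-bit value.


25033 & ~(1 << 14) = 8649

8649


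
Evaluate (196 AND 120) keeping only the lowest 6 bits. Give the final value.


Step 1: 196 & 120 = 64
Step 2: 64 & 63 = 0

0


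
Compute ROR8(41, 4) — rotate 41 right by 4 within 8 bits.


Rotate 0b101001 right by 4 (8-bit) = 0b10010010 = 146

146


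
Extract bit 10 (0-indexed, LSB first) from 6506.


0b1100101101010, position 10 = 0

0


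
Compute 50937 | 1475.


0b1100011011111001 | 0b10111000011 = 0b1100011111111011 = 51195

51195


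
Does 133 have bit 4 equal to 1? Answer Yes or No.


0b10000101, bit 4 = 0. No

No


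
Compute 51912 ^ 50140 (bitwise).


0b1100101011001000 ^ 0b1100001111011100 = 0b100100010100 = 2324

2324


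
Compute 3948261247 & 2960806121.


0b11101011010101011010111101111111 & 0b10110000011110100101000011101001 = 0b10100000010100000000000001101001 = 2689597545

2689597545


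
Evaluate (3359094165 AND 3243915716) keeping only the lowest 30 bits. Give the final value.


Step 1: 3359094165 & 3243915716 = 3222417796
Step 2: 3222417796 & 1073741823 = 1192324

1192324


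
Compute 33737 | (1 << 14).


33737 | (1 << 14) = 33737 | 16384 = 50121

50121


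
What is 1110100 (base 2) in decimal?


1110100 in decimal = 116

116


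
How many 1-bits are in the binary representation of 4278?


0b1000010110110 has 6 set bits

6


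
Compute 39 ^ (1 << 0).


39 ^ (1 << 0) = 39 ^ 1 = 38

38


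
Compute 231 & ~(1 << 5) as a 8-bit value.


231 & ~(1 << 5) = 199

199


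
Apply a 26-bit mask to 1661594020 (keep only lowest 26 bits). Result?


1661594020 & 67108863 = 50981284

50981284


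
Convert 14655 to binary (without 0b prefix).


14655 = 11100100111111 in binary

11100100111111


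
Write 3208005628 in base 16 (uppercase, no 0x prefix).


3208005628 = BF3647FC hex

BF3647FC


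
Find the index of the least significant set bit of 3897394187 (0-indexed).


0b11101000010011011000010000001011. Lowest set bit at position 0

0


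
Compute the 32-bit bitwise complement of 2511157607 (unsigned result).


~0b10010101101011010011100101100111 = 0b1101010010100101100011010011000 = 1783809688 (32-bit unsigned)

1783809688


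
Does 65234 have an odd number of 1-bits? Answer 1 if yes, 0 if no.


0b1111111011010010 has 11 ones => parity 1

1


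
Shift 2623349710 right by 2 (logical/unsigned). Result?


0b10011100010111010010001111001110 >> 2 = 0b100111000101110100100011110011 = 655837427

655837427


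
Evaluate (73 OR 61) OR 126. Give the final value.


Step 1: 73 | 61 = 125
Step 2: 125 | 126 = 127

127


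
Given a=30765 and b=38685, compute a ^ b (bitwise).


30765 ^ 38685 = 61232

61232


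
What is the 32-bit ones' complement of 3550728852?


3550728852 ^ 4294967295 = 744238443

744238443


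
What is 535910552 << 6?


0b11111111100010101100010011000 << 6 = 0b11111111100010101100010011000000000 = 34298275328

34298275328


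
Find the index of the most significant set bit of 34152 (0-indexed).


0b1000010101101000. Highest set bit at position 15

15


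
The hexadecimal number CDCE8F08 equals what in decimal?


CDCE8F08 hex = 3452866312 decimal

3452866312


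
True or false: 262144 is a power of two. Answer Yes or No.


0b1000000000000000000. Only one bit set => Yes

Yes


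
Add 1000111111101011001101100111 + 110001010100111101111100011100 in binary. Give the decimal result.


1000111111101011001101100111 + 110001010100111101111100011100 = 111010010100101001001010000011 = 978489987

978489987


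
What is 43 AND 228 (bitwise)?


0b101011 & 0b11100100 = 0b100000 = 32

32


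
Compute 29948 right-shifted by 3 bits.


0b111010011111100 >> 3 = 0b111010011111 = 3743

3743


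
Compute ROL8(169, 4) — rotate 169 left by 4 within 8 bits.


Rotate 0b10101001 left by 4 (8-bit) = 0b10011010 = 154

154


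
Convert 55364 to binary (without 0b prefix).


55364 = 1101100001000100 in binary

1101100001000100


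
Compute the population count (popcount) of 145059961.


0b1000101001010111000001111001 has 13 set bits

13


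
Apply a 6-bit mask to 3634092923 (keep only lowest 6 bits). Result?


3634092923 & 63 = 59

59


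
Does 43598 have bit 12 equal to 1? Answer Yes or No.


0b1010101001001110, bit 12 = 0. No

No


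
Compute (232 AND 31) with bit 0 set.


Step 1: 232 & 31 = 8
Step 2: 8 | (1 << 0) = 8 | 1 = 9

9


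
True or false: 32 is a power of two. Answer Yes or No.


0b100000. Only one bit set => Yes

Yes


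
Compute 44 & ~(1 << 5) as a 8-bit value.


44 & ~(1 << 5) = 12

12


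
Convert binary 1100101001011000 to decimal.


1100101001011000 in decimal = 51800

51800


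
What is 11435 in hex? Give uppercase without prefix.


11435 = 2CAB hex

2CAB


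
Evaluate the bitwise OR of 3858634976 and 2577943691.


0b11100101111111100001100011100000 | 0b10011001101010000100110010001011 = 0b11111101111111100101110011101011 = 4261305579

4261305579


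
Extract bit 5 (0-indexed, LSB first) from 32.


0b100000, position 5 = 1

1


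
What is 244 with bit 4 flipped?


244 ^ (1 << 4) = 244 ^ 16 = 228

228


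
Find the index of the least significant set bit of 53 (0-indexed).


0b110101. Lowest set bit at position 0

0


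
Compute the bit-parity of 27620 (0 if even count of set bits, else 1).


0b110101111100100 has 9 ones => parity 1

1


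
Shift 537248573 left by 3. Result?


0b100000000001011100001100111101 << 3 = 0b100000000001011100001100111101000 = 4297988584

4297988584


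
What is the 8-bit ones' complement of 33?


33 ^ 255 = 222

222


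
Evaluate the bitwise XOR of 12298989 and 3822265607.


0b101110111010101011101101 ^ 0b11100011110100110010010100000111 = 0b11100011011010001000111111101010 = 3815280618

3815280618


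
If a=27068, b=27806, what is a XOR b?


27068 ^ 27806 = 1314

1314


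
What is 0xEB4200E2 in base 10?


EB4200E2 hex = 3946971362 decimal

3946971362


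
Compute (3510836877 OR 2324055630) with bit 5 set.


Step 1: 3510836877 | 2324055630 = 3687276239
Step 2: 3687276239 | (1 << 5) = 3687276239 | 32 = 3687276271

3687276271


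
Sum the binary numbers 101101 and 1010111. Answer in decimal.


101101 + 1010111 = 10000100 = 132

132


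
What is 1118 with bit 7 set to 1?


1118 | (1 << 7) = 1118 | 128 = 1246

1246


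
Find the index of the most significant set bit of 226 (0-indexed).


0b11100010. Highest set bit at position 7

7


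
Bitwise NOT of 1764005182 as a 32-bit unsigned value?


~0b1101001001001001001010100111110 = 0b10010110110110110110101011000001 = 2530962113 (32-bit unsigned)

2530962113


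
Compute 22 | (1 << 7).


22 | (1 << 7) = 22 | 128 = 150

150


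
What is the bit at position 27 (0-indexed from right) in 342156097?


0b10100011001001110001101000001, position 27 = 0

0


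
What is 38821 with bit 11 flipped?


38821 ^ (1 << 11) = 38821 ^ 2048 = 40869

40869


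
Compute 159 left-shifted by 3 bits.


0b10011111 << 3 = 0b10011111000 = 1272

1272


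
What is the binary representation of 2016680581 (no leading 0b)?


2016680581 = 1111000001101000001101010000101 in binary

1111000001101000001101010000101


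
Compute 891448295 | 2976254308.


0b110101001000100110101111100111 | 0b10110001011001100000100101100100 = 0b10110101011001100110101111100111 = 3043388391

3043388391


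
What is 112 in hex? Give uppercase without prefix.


112 = 70 hex

70


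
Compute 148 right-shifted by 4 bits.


0b10010100 >> 4 = 0b1001 = 9

9


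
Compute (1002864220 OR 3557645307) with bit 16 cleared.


Step 1: 1002864220 | 3557645307 = 4291788799
Step 2: 4291788799 & ~(1 << 16) = 4291723263

4291723263


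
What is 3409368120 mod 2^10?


3409368120 & 1023 = 56

56


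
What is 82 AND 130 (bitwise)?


0b1010010 & 0b10000010 = 0b10 = 2

2


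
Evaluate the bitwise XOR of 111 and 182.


0b1101111 ^ 0b10110110 = 0b11011001 = 217

217


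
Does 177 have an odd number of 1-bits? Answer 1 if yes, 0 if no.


0b10110001 has 4 ones => parity 0

0


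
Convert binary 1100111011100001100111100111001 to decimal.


1100111011100001100111100111001 in decimal = 1735446329

1735446329


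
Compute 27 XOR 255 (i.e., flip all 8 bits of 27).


27 ^ 255 = 228

228


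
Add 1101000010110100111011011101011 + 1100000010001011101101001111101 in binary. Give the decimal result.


1101000010110100111011011101011 + 1100000010001011101101001111101 = 11001000101000000101000101101000 = 3365949800

3365949800


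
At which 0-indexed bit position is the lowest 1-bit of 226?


0b11100010. Lowest set bit at position 1

1


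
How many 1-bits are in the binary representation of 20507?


0b101000000011011 has 6 set bits

6


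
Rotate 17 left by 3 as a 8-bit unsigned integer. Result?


Rotate 0b10001 left by 3 (8-bit) = 0b10001000 = 136

136


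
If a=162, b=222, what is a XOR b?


162 ^ 222 = 124

124


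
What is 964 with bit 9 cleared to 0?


964 & ~(1 << 9) = 452

452


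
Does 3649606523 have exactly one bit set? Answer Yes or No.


0b11011001100010001001001101111011. Multiple bits set => No

No


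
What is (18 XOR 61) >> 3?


Step 1: 18 ^ 61 = 47
Step 2: 47 >> 3 = 5

5


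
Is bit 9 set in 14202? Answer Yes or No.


0b11011101111010, bit 9 = 1. Yes

Yes


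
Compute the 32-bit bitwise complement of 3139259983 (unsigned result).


~0b10111011000111010100111001001111 = 0b1000100111000101011000110110000 = 1155707312 (32-bit unsigned)

1155707312


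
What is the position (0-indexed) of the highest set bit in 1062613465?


0b111111010101100011000111011001. Highest set bit at position 29

29


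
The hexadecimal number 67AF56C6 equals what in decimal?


67AF56C6 hex = 1739544262 decimal

1739544262


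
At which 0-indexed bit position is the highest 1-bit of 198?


0b11000110. Highest set bit at position 7

7


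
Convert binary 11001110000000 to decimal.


11001110000000 in decimal = 13184

13184


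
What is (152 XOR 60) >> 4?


Step 1: 152 ^ 60 = 164
Step 2: 164 >> 4 = 10

10


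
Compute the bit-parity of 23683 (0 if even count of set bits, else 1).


0b101110010000011 has 7 ones => parity 1

1
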